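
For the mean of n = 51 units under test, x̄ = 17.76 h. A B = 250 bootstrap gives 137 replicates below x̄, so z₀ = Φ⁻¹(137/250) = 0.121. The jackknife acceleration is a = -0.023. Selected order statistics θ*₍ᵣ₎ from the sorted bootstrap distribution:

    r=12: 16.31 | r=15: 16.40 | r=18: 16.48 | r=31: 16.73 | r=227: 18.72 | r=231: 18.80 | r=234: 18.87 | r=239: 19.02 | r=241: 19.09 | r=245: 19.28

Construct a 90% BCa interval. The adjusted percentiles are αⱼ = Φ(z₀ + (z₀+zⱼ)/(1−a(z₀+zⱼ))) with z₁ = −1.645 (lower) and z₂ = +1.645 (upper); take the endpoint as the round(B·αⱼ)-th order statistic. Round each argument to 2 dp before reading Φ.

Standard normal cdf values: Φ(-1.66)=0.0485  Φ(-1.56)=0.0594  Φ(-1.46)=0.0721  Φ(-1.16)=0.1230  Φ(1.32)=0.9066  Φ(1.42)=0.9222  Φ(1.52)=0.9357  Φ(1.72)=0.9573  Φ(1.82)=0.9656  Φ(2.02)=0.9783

Lower: z₀ + z₁ = 0.121 + (-1.645) = -1.524; 1 − a(z₀+z₁) = 1 − (-0.023)(-1.524) = 0.9649; argument = 0.121 + (-1.524)/0.9649 = -1.4584 → -1.46.
α₁ = Φ(-1.46) = 0.0721; rank = round(250 × 0.0721) = 18; θ*₍18₎ = 16.48.
Upper: z₀ + z₂ = 1.766; 1 − a(z₀+z₂) = 1.0406; argument = 1.8181 → 1.82; α₂ = 0.9656; rank = 241; θ*₍241₎ = 19.09.

(16.48, 19.09)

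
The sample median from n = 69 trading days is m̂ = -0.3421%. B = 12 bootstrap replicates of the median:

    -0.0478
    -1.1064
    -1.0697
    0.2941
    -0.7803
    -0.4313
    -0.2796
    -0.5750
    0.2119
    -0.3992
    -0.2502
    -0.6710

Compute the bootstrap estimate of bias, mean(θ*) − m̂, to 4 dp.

bias = −0.0833

mean(θ*) = ((-0.0478) + (-1.1064) + (-1.0697) + 0.2941 + (-0.7803) + (-0.4313) + (-0.2796) + (-0.5750) + 0.2119 + (-0.3992) + (-0.2502) + (-0.6710)) / 12 = -0.42538
bias = -0.42538 − -0.3421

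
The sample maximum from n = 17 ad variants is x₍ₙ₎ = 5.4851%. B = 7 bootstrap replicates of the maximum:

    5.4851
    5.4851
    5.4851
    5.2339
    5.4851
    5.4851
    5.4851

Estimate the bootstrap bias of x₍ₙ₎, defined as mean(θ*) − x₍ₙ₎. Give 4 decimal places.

bias = −0.0359

mean(θ*) = (5.4851 + 5.4851 + 5.4851 + 5.2339 + 5.4851 + 5.4851 + 5.4851) / 7 = 5.44921
bias = 5.44921 − 5.4851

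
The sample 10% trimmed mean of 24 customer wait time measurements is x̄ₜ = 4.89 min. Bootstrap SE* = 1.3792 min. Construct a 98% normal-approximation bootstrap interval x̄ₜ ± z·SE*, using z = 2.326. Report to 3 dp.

(1.682, 8.098)

Margin = 2.326 × 1.3792 = 3.2080
Interval: 4.89 ± 3.2080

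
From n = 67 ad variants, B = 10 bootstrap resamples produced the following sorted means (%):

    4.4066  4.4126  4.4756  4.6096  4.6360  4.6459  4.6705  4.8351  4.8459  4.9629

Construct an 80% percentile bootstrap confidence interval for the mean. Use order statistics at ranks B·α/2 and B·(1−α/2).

α = 0.20; lower rank = 10 × 0.100 = 1; upper rank = 10 × 0.900 = 9.
The 1st smallest replicate is 4.4066; the 9th is 4.8459.

(4.4066, 4.8459)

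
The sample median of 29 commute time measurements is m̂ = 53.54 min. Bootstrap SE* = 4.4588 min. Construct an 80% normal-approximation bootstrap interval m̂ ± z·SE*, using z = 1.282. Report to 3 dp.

(47.824, 59.256)

Margin = 1.282 × 4.4588 = 5.7162
Interval: 53.54 ± 5.7162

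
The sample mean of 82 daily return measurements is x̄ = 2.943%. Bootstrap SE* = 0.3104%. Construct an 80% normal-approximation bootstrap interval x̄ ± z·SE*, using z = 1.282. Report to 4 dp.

(2.5451, 3.3409)

Margin = 1.282 × 0.3104 = 0.39793
Interval: 2.943 ± 0.39793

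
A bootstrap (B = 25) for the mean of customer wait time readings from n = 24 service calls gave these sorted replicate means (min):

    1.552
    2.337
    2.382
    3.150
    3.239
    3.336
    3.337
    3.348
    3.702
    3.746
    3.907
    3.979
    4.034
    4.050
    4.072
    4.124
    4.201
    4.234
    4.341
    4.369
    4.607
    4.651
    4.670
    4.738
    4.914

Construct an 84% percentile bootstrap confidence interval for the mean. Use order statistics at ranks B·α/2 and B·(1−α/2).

(2.337, 4.670)

α = 0.16; lower rank = 25 × 0.080 = 2; upper rank = 25 × 0.920 = 23.
The 2nd smallest replicate is 2.337; the 23rd is 4.670.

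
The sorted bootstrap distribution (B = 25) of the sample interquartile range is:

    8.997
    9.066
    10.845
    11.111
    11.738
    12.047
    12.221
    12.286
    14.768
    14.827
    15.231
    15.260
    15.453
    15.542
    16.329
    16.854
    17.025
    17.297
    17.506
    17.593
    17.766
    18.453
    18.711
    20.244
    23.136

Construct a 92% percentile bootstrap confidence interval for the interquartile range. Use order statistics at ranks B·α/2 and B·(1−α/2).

α = 0.08; lower rank = 25 × 0.040 = 1; upper rank = 25 × 0.960 = 24.
The 1st smallest replicate is 8.997; the 24th is 20.244.

(8.997, 20.244)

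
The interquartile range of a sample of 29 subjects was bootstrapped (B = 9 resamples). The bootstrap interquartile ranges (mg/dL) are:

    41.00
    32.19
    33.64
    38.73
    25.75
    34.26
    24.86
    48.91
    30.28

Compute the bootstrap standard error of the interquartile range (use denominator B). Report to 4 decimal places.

SE* = 7.1580

Bootstrap SE is the standard deviation of the 9 replicate interquartile ranges.
Mean of replicates: (41.00 + 32.19 + 33.64 + 38.73 + 25.75 + 34.26 + 24.86 + 48.91 + 30.28) / 9 = 309.62000 / 9 = 34.40222
Sum of squared deviations: (+6.59778)² + (−2.21222)² + (−0.76222)² + (+4.32778)² + (−8.65222)² + (−0.14222)² + (−9.54222)² + (+14.50778)² + (−4.12222)² = 461.13876
Variance = 461.13876 / 9 = 51.23764
SE* = √51.23764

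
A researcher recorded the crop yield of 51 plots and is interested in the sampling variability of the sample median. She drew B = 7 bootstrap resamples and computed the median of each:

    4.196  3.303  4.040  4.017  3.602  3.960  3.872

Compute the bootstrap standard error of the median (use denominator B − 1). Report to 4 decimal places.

Bootstrap SE is the standard deviation of the 7 replicate medians.
Mean of replicates: (4.196 + 3.303 + 4.040 + 4.017 + 3.602 + 3.960 + 3.872) / 7 = 26.99000 / 7 = 3.85571
Sum of squared deviations: (+0.34029)² + (−0.55271)² + (+0.18429)² + (+0.16129)² + (−0.25371)² + (+0.10429)² + (+0.01629)² = 0.55677
Variance = 0.55677 / 6 = 0.09280
SE* = √0.09280

SE* = 0.3046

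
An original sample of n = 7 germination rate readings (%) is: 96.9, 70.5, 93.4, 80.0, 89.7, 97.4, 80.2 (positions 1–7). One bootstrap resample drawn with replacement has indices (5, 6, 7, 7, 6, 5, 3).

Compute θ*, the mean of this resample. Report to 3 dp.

θ* = 89.714

Resample values: 89.7, 97.4, 80.2, 80.2, 97.4, 89.7, 93.4.
Mean = (89.7 + 97.4 + 80.2 + 80.2 + 97.4 + 89.7 + 93.4) / 7 = 628.00 / 7 = 89.714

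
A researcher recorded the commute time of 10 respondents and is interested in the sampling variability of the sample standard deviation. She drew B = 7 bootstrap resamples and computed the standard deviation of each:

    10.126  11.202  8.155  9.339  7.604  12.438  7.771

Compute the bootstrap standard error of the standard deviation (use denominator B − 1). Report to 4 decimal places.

SE* = 1.8411

Bootstrap SE is the standard deviation of the 7 replicate standard deviations.
Mean of replicates: (10.126 + 11.202 + 8.155 + 9.339 + 7.604 + 12.438 + 7.771) / 7 = 66.63500 / 7 = 9.51929
Sum of squared deviations: (+0.60671)² + (+1.68271)² + (−1.36429)² + (−0.18029)² + (−1.91529)² + (+2.91871)² + (−1.74829)² = 20.33712
Variance = 20.33712 / 6 = 3.38952
SE* = √3.38952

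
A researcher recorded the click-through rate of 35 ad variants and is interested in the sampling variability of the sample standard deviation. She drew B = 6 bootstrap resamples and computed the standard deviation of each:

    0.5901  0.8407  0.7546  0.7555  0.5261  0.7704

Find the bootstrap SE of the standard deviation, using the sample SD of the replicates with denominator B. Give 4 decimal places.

SE* = 0.1102

Bootstrap SE is the standard deviation of the 6 replicate standard deviations.
Mean of replicates: (0.5901 + 0.8407 + 0.7546 + 0.7555 + 0.5261 + 0.7704) / 6 = 4.23740 / 6 = 0.70623
Sum of squared deviations: (−0.11613)² + (+0.13447)² + (+0.04837)² + (+0.04927)² + (−0.18013)² + (+0.06417)² = 0.07290
Variance = 0.07290 / 6 = 0.01215
SE* = √0.01215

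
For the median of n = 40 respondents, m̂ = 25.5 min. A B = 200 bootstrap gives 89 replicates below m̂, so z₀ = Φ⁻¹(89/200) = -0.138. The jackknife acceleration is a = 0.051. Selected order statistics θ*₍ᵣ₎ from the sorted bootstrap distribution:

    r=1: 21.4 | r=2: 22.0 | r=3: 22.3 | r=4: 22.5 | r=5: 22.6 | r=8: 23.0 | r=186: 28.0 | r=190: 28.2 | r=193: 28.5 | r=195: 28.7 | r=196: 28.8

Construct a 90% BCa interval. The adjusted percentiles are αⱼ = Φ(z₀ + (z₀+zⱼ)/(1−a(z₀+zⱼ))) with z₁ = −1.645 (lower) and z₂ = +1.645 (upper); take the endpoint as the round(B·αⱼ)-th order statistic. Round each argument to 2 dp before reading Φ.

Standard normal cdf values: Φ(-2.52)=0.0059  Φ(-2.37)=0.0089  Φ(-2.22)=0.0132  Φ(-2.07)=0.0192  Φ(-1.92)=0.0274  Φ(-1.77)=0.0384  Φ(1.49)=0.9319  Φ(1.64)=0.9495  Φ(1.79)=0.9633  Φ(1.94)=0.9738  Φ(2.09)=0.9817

Lower: z₀ + z₁ = -0.138 + (-1.645) = -1.783; 1 − a(z₀+z₁) = 1 − (0.051)(-1.783) = 1.0909; argument = -0.138 + (-1.783)/1.0909 = -1.7724 → -1.77.
α₁ = Φ(-1.77) = 0.0384; rank = round(200 × 0.0384) = 8; θ*₍8₎ = 23.0.
Upper: z₀ + z₂ = 1.507; 1 − a(z₀+z₂) = 0.9231; argument = 1.4945 → 1.49; α₂ = 0.9319; rank = 186; θ*₍186₎ = 28.0.

(23.0, 28.0)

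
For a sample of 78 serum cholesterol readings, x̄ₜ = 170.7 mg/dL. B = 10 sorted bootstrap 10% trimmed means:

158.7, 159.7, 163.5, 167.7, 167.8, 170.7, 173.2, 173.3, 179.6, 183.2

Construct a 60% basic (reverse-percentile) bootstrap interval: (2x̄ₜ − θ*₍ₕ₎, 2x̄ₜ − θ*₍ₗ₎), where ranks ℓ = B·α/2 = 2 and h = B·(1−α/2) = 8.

(168.1, 181.7)

Percentile endpoints at ranks 2 and 8: θ*₍2₎ = 159.7, θ*₍8₎ = 173.3.
Basic interval reflects these around x̄ₜ:
  lower = 2 × 170.7 − 173.3 = 168.1
  upper = 2 × 170.7 − 159.7 = 181.7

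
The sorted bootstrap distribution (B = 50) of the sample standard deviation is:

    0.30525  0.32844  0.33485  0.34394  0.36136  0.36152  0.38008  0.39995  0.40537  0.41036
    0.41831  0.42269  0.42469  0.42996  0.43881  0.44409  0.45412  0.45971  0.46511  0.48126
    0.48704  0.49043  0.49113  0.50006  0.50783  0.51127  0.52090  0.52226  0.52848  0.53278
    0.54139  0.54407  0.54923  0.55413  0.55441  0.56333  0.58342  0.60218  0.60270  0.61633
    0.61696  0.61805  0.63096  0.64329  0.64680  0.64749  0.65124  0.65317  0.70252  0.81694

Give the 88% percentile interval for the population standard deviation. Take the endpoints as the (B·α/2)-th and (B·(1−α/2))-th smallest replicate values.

(0.33485, 0.65124)

α = 0.12; lower rank = 50 × 0.060 = 3; upper rank = 50 × 0.940 = 47.
The 3rd smallest replicate is 0.33485; the 47th is 0.65124.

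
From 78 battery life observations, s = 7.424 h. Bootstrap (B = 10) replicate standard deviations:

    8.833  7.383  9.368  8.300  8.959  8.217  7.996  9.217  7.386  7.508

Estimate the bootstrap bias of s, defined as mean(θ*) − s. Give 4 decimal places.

bias = +0.8927

mean(θ*) = (8.833 + 7.383 + 9.368 + 8.300 + 8.959 + 8.217 + 7.996 + 9.217 + 7.386 + 7.508) / 10 = 8.31670
bias = 8.31670 − 7.424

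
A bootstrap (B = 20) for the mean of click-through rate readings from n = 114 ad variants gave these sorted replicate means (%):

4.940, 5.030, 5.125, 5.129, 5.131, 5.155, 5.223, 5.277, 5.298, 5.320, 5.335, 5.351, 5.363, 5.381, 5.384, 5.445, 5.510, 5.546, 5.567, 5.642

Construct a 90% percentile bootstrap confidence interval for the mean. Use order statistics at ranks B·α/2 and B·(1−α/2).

(4.940, 5.567)

α = 0.10; lower rank = 20 × 0.050 = 1; upper rank = 20 × 0.950 = 19.
The 1st smallest replicate is 4.940; the 19th is 5.567.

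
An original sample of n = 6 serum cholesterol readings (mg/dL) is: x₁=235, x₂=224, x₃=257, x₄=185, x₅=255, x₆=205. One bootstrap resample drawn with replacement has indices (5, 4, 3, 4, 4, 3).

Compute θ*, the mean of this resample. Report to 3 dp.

Resample values: 255, 185, 257, 185, 185, 257.
Mean = (255 + 185 + 257 + 185 + 185 + 257) / 6 = 1324.0 / 6 = 220.667

θ* = 220.667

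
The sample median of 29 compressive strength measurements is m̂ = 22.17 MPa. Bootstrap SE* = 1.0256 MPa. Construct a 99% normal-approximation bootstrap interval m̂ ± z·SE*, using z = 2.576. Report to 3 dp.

(19.528, 24.812)

Margin = 2.576 × 1.0256 = 2.6419
Interval: 22.17 ± 2.6419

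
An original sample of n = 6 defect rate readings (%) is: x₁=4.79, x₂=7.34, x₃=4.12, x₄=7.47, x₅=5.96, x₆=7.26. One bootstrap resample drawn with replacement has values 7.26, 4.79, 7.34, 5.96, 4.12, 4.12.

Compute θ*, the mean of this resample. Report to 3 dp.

θ* = 5.598

Mean = (7.26 + 4.79 + 7.34 + 5.96 + 4.12 + 4.12) / 6 = 33.590 / 6 = 5.598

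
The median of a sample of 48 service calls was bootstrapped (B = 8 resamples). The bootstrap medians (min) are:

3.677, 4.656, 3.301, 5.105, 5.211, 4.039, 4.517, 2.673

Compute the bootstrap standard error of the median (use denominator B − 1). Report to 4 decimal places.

Bootstrap SE is the standard deviation of the 8 replicate medians.
Mean of replicates: (3.677 + 4.656 + 3.301 + 5.105 + 5.211 + 4.039 + 4.517 + 2.673) / 8 = 33.17900 / 8 = 4.14738
Sum of squared deviations: (−0.47038)² + (+0.50862)² + (−0.84638)² + (+0.95763)² + (+1.06363)² + (−0.10838)² + (+0.36963)² + (−1.47438)² = 5.56680
Variance = 5.56680 / 7 = 0.79526
SE* = √0.79526

SE* = 0.8918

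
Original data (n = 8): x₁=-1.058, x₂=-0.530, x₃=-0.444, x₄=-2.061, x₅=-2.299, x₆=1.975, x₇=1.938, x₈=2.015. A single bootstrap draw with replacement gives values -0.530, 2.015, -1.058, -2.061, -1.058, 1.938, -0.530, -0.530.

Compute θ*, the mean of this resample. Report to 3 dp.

Mean = ((-0.530) + 2.015 + (-1.058) + (-2.061) + (-1.058) + 1.938 + (-0.530) + (-0.530)) / 8 = -1.8140 / 8 = -0.227

θ* = -0.227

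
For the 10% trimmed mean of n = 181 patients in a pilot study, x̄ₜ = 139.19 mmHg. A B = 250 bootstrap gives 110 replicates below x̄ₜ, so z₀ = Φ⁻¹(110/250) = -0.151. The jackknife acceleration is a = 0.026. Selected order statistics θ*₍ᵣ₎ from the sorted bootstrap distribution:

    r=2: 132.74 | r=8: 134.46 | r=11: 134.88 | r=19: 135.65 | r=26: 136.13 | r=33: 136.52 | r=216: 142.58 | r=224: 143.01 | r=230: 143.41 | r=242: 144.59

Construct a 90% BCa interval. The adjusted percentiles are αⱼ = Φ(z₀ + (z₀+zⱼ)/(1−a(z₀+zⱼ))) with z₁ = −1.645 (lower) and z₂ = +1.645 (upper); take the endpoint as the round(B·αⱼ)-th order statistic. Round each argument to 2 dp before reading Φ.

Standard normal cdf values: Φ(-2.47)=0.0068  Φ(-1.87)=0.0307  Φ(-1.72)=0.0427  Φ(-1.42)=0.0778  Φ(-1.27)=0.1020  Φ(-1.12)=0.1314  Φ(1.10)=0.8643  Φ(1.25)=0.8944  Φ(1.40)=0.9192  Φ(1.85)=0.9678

Lower: z₀ + z₁ = -0.151 + (-1.645) = -1.796; 1 − a(z₀+z₁) = 1 − (0.026)(-1.796) = 1.0467; argument = -0.151 + (-1.796)/1.0467 = -1.8669 → -1.87.
α₁ = Φ(-1.87) = 0.0307; rank = round(250 × 0.0307) = 8; θ*₍8₎ = 134.46.
Upper: z₀ + z₂ = 1.494; 1 − a(z₀+z₂) = 0.9612; argument = 1.4034 → 1.40; α₂ = 0.9192; rank = 230; θ*₍230₎ = 143.41.

(134.46, 143.41)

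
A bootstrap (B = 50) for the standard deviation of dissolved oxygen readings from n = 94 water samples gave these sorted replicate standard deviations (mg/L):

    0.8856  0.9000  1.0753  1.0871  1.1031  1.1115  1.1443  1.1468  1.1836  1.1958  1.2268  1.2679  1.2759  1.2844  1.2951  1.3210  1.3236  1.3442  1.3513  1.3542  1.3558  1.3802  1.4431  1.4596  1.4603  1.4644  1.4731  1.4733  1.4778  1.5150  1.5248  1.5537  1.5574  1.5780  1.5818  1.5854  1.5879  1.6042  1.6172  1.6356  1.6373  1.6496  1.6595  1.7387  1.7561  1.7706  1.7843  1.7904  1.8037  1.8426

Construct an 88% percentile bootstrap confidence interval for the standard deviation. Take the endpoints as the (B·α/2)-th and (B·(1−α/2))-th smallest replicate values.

(1.0753, 1.7843)

α = 0.12; lower rank = 50 × 0.060 = 3; upper rank = 50 × 0.940 = 47.
The 3rd smallest replicate is 1.0753; the 47th is 1.7843.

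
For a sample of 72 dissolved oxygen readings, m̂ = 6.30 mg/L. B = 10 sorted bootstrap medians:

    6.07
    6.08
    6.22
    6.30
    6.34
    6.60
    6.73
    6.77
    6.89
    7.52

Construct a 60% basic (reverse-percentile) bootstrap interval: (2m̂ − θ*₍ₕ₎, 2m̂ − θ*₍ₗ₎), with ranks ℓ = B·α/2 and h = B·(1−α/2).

Percentile endpoints at ranks 2 and 8: θ*₍2₎ = 6.08, θ*₍8₎ = 6.77.
Basic interval reflects these around m̂:
  lower = 2 × 6.30 − 6.77 = 5.83
  upper = 2 × 6.30 − 6.08 = 6.52

(5.83, 6.52)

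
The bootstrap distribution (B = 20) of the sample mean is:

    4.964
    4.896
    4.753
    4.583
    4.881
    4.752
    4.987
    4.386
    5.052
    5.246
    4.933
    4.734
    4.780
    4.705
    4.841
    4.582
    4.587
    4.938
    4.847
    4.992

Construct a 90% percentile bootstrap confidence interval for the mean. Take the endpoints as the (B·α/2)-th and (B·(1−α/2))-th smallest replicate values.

Sorted replicates: 4.386, 4.582, 4.583, 4.587, 4.705, 4.734, 4.752, 4.753, 4.780, 4.841, 4.847, 4.881, 4.896, 4.933, 4.938, 4.964, 4.987, 4.992, 5.052, 5.246
α = 0.10; lower rank = 20 × 0.050 = 1; upper rank = 20 × 0.950 = 19.
The 1st smallest replicate is 4.386; the 19th is 5.052.

(4.386, 5.052)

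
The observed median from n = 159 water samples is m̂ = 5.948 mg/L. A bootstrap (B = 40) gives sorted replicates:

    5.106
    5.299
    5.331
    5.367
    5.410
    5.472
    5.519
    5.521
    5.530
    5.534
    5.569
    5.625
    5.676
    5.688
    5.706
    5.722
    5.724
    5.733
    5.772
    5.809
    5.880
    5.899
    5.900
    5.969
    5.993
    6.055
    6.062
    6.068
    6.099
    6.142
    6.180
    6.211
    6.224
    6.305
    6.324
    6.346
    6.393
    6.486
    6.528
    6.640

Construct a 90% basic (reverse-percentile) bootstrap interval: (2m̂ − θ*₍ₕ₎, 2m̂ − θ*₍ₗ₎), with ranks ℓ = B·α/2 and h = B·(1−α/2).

(5.410, 6.597)

Percentile endpoints at ranks 2 and 38: θ*₍2₎ = 5.299, θ*₍38₎ = 6.486.
Basic interval reflects these around m̂:
  lower = 2 × 5.948 − 6.486 = 5.410
  upper = 2 × 5.948 − 5.299 = 6.597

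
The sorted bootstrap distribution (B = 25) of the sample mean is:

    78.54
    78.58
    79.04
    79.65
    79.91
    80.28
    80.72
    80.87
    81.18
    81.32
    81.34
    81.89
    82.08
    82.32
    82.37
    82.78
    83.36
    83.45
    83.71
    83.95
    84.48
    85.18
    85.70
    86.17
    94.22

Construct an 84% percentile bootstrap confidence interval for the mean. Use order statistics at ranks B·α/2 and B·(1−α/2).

α = 0.16; lower rank = 25 × 0.080 = 2; upper rank = 25 × 0.920 = 23.
The 2nd smallest replicate is 78.58; the 23rd is 85.70.

(78.58, 85.70)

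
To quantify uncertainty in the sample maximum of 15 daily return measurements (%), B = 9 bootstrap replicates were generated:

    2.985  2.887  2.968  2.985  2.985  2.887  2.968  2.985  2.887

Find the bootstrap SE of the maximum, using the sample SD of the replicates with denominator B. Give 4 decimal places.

SE* = 0.0440

Bootstrap SE is the standard deviation of the 9 replicate maximums.
Mean of replicates: (2.985 + 2.887 + 2.968 + 2.985 + 2.985 + 2.887 + 2.968 + 2.985 + 2.887) / 9 = 26.53700 / 9 = 2.94856
Sum of squared deviations: (+0.03644)² + (−0.06156)² + (+0.01944)² + (+0.03644)² + (+0.03644)² + (−0.06156)² + (+0.01944)² + (+0.03644)² + (−0.06156)² = 0.01744
Variance = 0.01744 / 9 = 0.00194
SE* = √0.00194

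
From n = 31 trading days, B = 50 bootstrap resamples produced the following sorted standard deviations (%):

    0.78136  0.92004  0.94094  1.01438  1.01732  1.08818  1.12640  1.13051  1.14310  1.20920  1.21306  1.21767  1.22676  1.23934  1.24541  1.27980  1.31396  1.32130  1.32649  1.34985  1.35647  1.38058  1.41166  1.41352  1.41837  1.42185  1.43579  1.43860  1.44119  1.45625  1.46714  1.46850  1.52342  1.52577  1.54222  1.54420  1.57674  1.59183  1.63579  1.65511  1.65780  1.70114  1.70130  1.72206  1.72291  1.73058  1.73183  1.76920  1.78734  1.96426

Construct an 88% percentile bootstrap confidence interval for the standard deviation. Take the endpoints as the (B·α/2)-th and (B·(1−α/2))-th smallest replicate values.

(0.94094, 1.73183)

α = 0.12; lower rank = 50 × 0.060 = 3; upper rank = 50 × 0.940 = 47.
The 3rd smallest replicate is 0.94094; the 47th is 1.73183.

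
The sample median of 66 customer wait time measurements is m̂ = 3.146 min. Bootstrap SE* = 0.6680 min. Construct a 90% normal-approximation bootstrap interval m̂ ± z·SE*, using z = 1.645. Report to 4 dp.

Margin = 1.645 × 0.6680 = 1.09886
Interval: 3.146 ± 1.09886

(2.0471, 4.2449)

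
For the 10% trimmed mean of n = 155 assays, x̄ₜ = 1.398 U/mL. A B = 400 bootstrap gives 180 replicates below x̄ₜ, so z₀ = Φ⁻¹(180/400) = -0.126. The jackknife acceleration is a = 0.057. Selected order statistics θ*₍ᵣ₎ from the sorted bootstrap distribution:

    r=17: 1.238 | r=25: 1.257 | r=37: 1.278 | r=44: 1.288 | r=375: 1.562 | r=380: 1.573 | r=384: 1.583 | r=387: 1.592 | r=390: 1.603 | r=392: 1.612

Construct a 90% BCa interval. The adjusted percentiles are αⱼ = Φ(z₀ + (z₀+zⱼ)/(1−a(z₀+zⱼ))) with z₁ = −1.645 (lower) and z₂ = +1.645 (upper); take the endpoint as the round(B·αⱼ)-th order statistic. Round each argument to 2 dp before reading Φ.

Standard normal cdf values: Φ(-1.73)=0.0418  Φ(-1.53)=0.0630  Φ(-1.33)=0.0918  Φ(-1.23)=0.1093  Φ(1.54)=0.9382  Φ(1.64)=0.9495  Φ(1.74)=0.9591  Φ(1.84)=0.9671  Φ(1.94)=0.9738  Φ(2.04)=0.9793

Lower: z₀ + z₁ = -0.126 + (-1.645) = -1.771; 1 − a(z₀+z₁) = 1 − (0.057)(-1.771) = 1.1009; argument = -0.126 + (-1.771)/1.1009 = -1.7346 → -1.73.
α₁ = Φ(-1.73) = 0.0418; rank = round(400 × 0.0418) = 17; θ*₍17₎ = 1.238.
Upper: z₀ + z₂ = 1.519; 1 − a(z₀+z₂) = 0.9134; argument = 1.5370 → 1.54; α₂ = 0.9382; rank = 375; θ*₍375₎ = 1.562.

(1.238, 1.562)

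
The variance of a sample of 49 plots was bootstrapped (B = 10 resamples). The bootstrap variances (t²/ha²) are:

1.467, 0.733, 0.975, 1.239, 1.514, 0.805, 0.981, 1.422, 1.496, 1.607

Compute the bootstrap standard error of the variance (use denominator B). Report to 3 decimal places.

SE* = 0.307

Bootstrap SE is the standard deviation of the 10 replicate variances.
Mean of replicates: (1.467 + 0.733 + 0.975 + 1.239 + 1.514 + 0.805 + 0.981 + 1.422 + 1.496 + 1.607) / 10 = 12.2390 / 10 = 1.2239
Sum of squared deviations: (+0.2431)² + (−0.4909)² + (−0.2489)² + (+0.0151)² + (+0.2901)² + (−0.4189)² + (−0.2429)² + (+0.1981)² + (+0.2721)² + (+0.3831)² = 0.9409
Variance = 0.9409 / 10 = 0.0941
SE* = √0.0941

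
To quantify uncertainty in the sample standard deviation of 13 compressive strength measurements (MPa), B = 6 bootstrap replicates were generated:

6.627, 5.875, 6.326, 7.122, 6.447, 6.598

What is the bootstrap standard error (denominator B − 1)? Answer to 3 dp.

SE* = 0.409

Bootstrap SE is the standard deviation of the 6 replicate standard deviations.
Mean of replicates: (6.627 + 5.875 + 6.326 + 7.122 + 6.447 + 6.598) / 6 = 38.9950 / 6 = 6.4992
Sum of squared deviations: (+0.1278)² + (−0.6242)² + (−0.1732)² + (+0.6228)² + (−0.0522)² + (+0.0988)² = 0.8363
Variance = 0.8363 / 5 = 0.1673
SE* = √0.1673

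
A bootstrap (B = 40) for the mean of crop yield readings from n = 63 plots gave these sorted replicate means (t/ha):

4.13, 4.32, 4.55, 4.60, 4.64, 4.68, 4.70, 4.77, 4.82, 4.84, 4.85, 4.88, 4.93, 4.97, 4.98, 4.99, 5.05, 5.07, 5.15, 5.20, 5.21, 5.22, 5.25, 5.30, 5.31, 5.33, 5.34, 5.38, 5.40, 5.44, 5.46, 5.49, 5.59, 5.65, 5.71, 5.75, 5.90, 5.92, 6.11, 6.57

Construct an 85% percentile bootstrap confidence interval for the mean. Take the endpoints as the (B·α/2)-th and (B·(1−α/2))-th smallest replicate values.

(4.55, 5.90)

α = 0.15; lower rank = 40 × 0.075 = 3; upper rank = 40 × 0.925 = 37.
The 3rd smallest replicate is 4.55; the 37th is 5.90.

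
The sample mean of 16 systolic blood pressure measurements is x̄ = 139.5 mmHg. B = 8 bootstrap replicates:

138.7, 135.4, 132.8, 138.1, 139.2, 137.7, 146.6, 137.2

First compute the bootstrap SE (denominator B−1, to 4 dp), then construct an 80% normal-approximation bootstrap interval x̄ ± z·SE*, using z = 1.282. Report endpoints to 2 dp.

Mean of replicates = 138.2125; sum of squared deviations = 110.0687; SE* = √(110.0687/7) = 3.9654
Margin = 1.282 × 3.9654 = 5.084
Interval: 139.5 ± 5.084

(134.42, 144.58)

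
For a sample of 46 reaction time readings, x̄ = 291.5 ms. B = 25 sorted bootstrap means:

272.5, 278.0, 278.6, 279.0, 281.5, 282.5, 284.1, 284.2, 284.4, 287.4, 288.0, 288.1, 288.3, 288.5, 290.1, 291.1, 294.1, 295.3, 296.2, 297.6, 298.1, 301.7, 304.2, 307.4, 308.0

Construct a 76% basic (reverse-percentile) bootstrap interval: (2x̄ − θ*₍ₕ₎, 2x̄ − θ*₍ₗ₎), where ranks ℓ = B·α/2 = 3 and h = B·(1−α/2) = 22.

Percentile endpoints at ranks 3 and 22: θ*₍3₎ = 278.6, θ*₍22₎ = 301.7.
Basic interval reflects these around x̄:
  lower = 2 × 291.5 − 301.7 = 281.3
  upper = 2 × 291.5 − 278.6 = 304.4

(281.3, 304.4)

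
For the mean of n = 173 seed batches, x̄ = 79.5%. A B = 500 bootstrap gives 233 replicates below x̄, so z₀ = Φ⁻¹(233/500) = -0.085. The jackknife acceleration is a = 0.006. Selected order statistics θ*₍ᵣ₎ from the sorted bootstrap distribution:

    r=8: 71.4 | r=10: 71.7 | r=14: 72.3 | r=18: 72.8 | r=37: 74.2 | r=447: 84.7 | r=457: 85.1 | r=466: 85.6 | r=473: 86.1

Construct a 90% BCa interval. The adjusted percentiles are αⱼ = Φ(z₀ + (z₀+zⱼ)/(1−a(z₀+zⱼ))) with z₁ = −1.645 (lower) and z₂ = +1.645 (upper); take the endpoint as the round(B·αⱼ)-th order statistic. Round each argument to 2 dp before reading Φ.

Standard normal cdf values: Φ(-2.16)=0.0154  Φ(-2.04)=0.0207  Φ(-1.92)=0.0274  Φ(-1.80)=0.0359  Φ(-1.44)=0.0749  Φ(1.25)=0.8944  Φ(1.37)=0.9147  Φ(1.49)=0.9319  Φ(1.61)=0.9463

(72.8, 85.6)

Lower: z₀ + z₁ = -0.085 + (-1.645) = -1.730; 1 − a(z₀+z₁) = 1 − (0.006)(-1.730) = 1.0104; argument = -0.085 + (-1.730)/1.0104 = -1.7972 → -1.80.
α₁ = Φ(-1.80) = 0.0359; rank = round(500 × 0.0359) = 18; θ*₍18₎ = 72.8.
Upper: z₀ + z₂ = 1.560; 1 − a(z₀+z₂) = 0.9906; argument = 1.4897 → 1.49; α₂ = 0.9319; rank = 466; θ*₍466₎ = 85.6.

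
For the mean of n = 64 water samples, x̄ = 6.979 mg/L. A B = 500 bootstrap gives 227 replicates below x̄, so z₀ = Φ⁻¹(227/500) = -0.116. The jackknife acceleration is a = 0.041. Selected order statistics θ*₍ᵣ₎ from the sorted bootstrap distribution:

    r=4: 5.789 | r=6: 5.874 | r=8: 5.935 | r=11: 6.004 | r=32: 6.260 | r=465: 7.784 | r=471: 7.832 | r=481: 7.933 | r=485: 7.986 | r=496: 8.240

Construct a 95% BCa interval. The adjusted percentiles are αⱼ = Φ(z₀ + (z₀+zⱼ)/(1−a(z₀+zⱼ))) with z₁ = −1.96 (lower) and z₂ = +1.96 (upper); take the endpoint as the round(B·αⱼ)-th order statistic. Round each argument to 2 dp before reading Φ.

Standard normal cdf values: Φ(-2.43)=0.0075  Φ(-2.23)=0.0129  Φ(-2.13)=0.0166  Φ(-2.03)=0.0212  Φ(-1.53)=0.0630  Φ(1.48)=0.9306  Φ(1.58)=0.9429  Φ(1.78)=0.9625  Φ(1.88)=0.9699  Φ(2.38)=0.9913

(6.004, 7.986)

Lower: z₀ + z₁ = -0.116 + (-1.960) = -2.076; 1 − a(z₀+z₁) = 1 − (0.041)(-2.076) = 1.0851; argument = -0.116 + (-2.076)/1.0851 = -2.0292 → -2.03.
α₁ = Φ(-2.03) = 0.0212; rank = round(500 × 0.0212) = 11; θ*₍11₎ = 6.004.
Upper: z₀ + z₂ = 1.844; 1 − a(z₀+z₂) = 0.9244; argument = 1.8788 → 1.88; α₂ = 0.9699; rank = 485; θ*₍485₎ = 7.986.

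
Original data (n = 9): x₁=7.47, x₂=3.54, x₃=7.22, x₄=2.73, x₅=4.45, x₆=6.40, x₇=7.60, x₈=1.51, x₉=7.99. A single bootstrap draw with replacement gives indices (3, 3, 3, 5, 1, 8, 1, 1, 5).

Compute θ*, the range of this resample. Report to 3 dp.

θ* = 5.960

Resample values: 7.22, 7.22, 7.22, 4.45, 7.47, 1.51, 7.47, 7.47, 4.45.
Range = 7.47 − 1.51 = 5.960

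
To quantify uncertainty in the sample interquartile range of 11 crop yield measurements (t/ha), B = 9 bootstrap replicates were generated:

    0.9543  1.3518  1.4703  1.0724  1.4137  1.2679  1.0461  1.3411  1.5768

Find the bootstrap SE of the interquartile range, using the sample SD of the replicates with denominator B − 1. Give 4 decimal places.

Bootstrap SE is the standard deviation of the 9 replicate interquartile ranges.
Mean of replicates: (0.9543 + 1.3518 + 1.4703 + 1.0724 + 1.4137 + 1.2679 + 1.0461 + 1.3411 + 1.5768) / 9 = 11.49440 / 9 = 1.27716
Sum of squared deviations: (−0.32286)² + (+0.07464)² + (+0.19314)² + (−0.20476)² + (+0.13654)² + (−0.00926)² + (−0.23106)² + (+0.06394)² + (+0.29964)² = 0.35503
Variance = 0.35503 / 8 = 0.04438
SE* = √0.04438

SE* = 0.2107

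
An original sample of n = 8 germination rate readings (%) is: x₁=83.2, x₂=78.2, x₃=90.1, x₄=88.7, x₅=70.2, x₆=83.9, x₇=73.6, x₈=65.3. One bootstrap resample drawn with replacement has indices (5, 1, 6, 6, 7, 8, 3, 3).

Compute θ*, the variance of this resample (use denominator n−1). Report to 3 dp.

θ* = 85.394

Resample values: 70.2, 83.2, 83.9, 83.9, 73.6, 65.3, 90.1, 90.1.
Mean = 80.0375; sum of squared deviations = 597.7587
s² = 597.7587 / 7 = 85.3941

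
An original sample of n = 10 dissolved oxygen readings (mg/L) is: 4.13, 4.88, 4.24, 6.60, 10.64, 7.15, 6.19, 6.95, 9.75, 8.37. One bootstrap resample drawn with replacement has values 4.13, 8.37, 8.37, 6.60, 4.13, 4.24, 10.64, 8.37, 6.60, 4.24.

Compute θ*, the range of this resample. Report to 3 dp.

θ* = 6.510

Range = 10.64 − 4.13 = 6.510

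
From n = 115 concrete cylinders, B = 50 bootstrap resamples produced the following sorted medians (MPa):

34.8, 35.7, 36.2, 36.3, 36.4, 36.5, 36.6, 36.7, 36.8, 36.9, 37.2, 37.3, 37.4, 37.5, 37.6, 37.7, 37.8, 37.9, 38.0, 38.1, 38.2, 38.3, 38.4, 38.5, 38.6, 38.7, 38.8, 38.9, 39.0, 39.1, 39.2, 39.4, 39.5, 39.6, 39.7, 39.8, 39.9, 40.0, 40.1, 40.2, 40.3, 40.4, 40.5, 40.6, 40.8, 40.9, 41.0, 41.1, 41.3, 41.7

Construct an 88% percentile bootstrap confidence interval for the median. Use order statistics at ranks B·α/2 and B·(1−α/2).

α = 0.12; lower rank = 50 × 0.060 = 3; upper rank = 50 × 0.940 = 47.
The 3rd smallest replicate is 36.2; the 47th is 41.0.

(36.2, 41.0)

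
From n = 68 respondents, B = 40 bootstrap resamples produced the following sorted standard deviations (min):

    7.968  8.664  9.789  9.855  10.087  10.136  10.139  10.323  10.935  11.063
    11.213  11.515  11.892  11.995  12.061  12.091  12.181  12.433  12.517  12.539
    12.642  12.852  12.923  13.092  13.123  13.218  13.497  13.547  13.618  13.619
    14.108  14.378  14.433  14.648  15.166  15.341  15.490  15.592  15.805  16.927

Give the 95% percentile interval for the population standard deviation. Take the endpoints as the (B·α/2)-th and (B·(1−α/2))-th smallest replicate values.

α = 0.05; lower rank = 40 × 0.025 = 1; upper rank = 40 × 0.975 = 39.
The 1st smallest replicate is 7.968; the 39th is 15.805.

(7.968, 15.805)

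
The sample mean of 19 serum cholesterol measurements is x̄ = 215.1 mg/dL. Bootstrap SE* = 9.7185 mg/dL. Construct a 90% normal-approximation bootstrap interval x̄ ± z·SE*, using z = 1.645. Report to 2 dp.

Margin = 1.645 × 9.7185 = 15.987
Interval: 215.1 ± 15.987

(199.11, 231.09)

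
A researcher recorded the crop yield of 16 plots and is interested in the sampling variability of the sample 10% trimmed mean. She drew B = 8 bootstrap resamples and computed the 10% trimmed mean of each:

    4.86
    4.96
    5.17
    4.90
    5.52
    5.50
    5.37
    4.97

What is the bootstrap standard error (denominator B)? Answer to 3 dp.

Bootstrap SE is the standard deviation of the 8 replicate 10% trimmed means.
Mean of replicates: (4.86 + 4.96 + 5.17 + 4.90 + 5.52 + 5.50 + 5.37 + 4.97) / 8 = 41.2500 / 8 = 5.1562
Sum of squared deviations: (−0.2962)² + (−0.1963)² + (+0.0137)² + (−0.2562)² + (+0.3637)² + (+0.3438)² + (+0.2138)² + (−0.1863)² = 0.5230
Variance = 0.5230 / 8 = 0.0654
SE* = √0.0654

SE* = 0.256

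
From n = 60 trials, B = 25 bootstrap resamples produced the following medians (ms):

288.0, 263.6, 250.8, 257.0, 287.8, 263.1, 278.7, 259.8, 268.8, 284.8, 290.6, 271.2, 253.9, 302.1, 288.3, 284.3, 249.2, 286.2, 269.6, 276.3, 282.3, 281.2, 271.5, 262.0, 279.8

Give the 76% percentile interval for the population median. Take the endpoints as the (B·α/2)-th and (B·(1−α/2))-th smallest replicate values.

Sorted replicates: 249.2, 250.8, 253.9, 257.0, 259.8, 262.0, 263.1, 263.6, 268.8, 269.6, 271.2, 271.5, 276.3, 278.7, 279.8, 281.2, 282.3, 284.3, 284.8, 286.2, 287.8, 288.0, 288.3, 290.6, 302.1
α = 0.24; lower rank = 25 × 0.120 = 3; upper rank = 25 × 0.880 = 22.
The 3rd smallest replicate is 253.9; the 22nd is 288.0.

(253.9, 288.0)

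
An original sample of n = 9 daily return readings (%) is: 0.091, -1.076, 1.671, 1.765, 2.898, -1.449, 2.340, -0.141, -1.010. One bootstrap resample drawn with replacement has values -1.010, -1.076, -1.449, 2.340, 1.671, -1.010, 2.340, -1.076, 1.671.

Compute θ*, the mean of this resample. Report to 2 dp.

θ* = 0.27

Mean = ((-1.010) + (-1.076) + (-1.449) + 2.340 + 1.671 + (-1.010) + 2.340 + (-1.076) + 1.671) / 9 = 2.4010 / 9 = 0.27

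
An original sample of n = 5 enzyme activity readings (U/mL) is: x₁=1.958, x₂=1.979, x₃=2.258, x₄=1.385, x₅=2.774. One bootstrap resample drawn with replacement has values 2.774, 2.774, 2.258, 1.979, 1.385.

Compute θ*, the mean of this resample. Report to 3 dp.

θ* = 2.234

Mean = (2.774 + 2.774 + 2.258 + 1.979 + 1.385) / 5 = 11.1700 / 5 = 2.234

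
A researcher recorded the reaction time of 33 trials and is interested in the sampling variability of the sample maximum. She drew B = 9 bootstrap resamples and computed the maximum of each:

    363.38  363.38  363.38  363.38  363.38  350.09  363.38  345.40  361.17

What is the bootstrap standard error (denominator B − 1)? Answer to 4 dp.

Bootstrap SE is the standard deviation of the 9 replicate maximums.
Mean of replicates: (363.38 + 363.38 + 363.38 + 363.38 + 363.38 + 350.09 + 363.38 + 345.40 + 361.17) / 9 = 3236.94000 / 9 = 359.66000
Sum of squared deviations: (+3.72000)² + (+3.72000)² + (+3.72000)² + (+3.72000)² + (+3.72000)² + (−9.57000)² + (+3.72000)² + (−14.26000)² + (+1.51000)² = 380.24300
Variance = 380.24300 / 8 = 47.53038
SE* = √47.53038

SE* = 6.8942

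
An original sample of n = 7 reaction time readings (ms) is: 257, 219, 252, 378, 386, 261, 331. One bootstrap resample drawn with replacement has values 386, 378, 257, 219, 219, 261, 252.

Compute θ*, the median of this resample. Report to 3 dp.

θ* = 257.000

Sorted: 219, 219, 252, 257, 261, 378, 386
Median = middle value = 257.000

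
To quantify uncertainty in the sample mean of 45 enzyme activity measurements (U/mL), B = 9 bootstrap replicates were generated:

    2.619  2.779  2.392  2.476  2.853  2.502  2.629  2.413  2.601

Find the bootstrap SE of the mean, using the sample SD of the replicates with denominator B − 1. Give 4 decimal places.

Bootstrap SE is the standard deviation of the 9 replicate means.
Mean of replicates: (2.619 + 2.779 + 2.392 + 2.476 + 2.853 + 2.502 + 2.629 + 2.413 + 2.601) / 9 = 23.26400 / 9 = 2.58489
Sum of squared deviations: (+0.03411)² + (+0.19411)² + (−0.19289)² + (−0.10889)² + (+0.26811)² + (−0.08289)² + (+0.04411)² + (−0.17189)² + (+0.01611)² = 0.19841
Variance = 0.19841 / 8 = 0.02480
SE* = √0.02480

SE* = 0.1575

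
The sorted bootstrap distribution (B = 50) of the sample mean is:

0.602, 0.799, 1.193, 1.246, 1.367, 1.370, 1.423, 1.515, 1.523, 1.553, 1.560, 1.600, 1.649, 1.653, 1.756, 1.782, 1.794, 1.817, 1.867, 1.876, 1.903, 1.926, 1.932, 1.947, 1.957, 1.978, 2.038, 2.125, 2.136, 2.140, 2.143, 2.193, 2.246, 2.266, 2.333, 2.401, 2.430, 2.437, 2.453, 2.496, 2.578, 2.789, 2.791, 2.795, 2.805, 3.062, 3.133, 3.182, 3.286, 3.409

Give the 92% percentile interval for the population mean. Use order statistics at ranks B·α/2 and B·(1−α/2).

α = 0.08; lower rank = 50 × 0.040 = 2; upper rank = 50 × 0.960 = 48.
The 2nd smallest replicate is 0.799; the 48th is 3.182.

(0.799, 3.182)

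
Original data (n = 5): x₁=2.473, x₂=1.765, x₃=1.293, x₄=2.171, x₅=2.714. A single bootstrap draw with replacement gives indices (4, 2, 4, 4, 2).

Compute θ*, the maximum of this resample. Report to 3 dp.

Resample values: 2.171, 1.765, 2.171, 2.171, 1.765.
Maximum = 2.171

θ* = 2.171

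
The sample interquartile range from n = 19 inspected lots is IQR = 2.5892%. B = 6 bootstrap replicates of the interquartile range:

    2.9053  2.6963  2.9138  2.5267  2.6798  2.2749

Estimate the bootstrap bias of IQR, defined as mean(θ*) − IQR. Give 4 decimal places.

bias = +0.0769

mean(θ*) = (2.9053 + 2.6963 + 2.9138 + 2.5267 + 2.6798 + 2.2749) / 6 = 2.66613
bias = 2.66613 − 2.5892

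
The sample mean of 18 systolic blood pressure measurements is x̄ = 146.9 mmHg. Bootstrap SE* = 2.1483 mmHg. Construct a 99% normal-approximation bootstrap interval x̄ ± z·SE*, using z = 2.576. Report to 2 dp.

Margin = 2.576 × 2.1483 = 5.534
Interval: 146.9 ± 5.534

(141.37, 152.43)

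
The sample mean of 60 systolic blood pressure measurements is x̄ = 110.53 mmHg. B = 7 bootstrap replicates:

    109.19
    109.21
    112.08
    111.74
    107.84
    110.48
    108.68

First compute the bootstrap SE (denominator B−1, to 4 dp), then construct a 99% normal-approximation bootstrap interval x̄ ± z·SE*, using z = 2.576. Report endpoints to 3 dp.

Mean of replicates = 109.8886; sum of squared deviations = 15.1857; SE* = √(15.1857/6) = 1.5909
Margin = 2.576 × 1.5909 = 4.0982
Interval: 110.53 ± 4.0982

(106.432, 114.628)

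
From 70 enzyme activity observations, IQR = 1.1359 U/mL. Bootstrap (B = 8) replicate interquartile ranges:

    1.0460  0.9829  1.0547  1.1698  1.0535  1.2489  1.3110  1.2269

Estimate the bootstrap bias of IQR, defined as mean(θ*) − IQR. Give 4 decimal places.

mean(θ*) = (1.0460 + 0.9829 + 1.0547 + 1.1698 + 1.0535 + 1.2489 + 1.3110 + 1.2269) / 8 = 1.13671
bias = 1.13671 − 1.1359

bias = +0.0008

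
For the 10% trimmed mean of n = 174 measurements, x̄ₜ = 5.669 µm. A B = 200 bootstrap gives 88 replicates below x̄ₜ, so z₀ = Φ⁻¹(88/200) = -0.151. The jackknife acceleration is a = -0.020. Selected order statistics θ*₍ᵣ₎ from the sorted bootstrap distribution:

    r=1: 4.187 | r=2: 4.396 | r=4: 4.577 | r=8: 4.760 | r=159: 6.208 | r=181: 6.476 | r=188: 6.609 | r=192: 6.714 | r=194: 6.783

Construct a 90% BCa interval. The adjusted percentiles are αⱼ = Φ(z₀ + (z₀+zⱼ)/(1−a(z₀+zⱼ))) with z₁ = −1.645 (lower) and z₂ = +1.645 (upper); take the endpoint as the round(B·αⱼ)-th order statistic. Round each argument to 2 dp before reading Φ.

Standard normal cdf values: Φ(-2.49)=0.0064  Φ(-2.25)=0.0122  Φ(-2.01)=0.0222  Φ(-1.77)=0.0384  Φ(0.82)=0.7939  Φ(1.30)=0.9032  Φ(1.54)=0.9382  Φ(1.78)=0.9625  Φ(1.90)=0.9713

(4.577, 6.476)

Lower: z₀ + z₁ = -0.151 + (-1.645) = -1.796; 1 − a(z₀+z₁) = 1 − (-0.020)(-1.796) = 0.9641; argument = -0.151 + (-1.796)/0.9641 = -2.0139 → -2.01.
α₁ = Φ(-2.01) = 0.0222; rank = round(200 × 0.0222) = 4; θ*₍4₎ = 4.577.
Upper: z₀ + z₂ = 1.494; 1 − a(z₀+z₂) = 1.0299; argument = 1.2997 → 1.30; α₂ = 0.9032; rank = 181; θ*₍181₎ = 6.476.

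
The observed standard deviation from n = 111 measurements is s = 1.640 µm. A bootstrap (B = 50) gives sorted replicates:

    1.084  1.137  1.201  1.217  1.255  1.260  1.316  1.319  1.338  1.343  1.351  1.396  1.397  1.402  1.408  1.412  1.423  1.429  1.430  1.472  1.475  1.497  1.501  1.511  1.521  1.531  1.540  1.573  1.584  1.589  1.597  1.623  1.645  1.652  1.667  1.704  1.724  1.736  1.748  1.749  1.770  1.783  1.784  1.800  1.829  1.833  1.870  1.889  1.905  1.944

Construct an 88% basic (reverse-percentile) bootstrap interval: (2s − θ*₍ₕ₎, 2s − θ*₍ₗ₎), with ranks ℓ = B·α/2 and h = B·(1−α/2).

Percentile endpoints at ranks 3 and 47: θ*₍3₎ = 1.201, θ*₍47₎ = 1.870.
Basic interval reflects these around s:
  lower = 2 × 1.640 − 1.870 = 1.410
  upper = 2 × 1.640 − 1.201 = 2.079

(1.410, 2.079)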